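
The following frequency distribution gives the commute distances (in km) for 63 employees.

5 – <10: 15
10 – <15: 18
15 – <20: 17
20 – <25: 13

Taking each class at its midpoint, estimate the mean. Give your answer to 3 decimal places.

Midpoints: 7.5, 12.5, 17.5, 22.5
Σfm = 15×7.5 + 18×12.5 + 17×17.5 + 13×22.5 = 927.5
n = Σf = 63
Mean = 927.5 / 63 = 14.7222

14.722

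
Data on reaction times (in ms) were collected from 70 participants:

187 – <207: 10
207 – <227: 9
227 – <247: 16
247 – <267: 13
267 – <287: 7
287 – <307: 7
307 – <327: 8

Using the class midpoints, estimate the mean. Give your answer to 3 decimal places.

251.571

Midpoints: 197, 217, 237, 257, 277, 297, 317
Σfm = 10×197 + 9×217 + 16×237 + 13×257 + 7×277 + 7×297 + 8×317 = 17610
n = Σf = 70
Mean = 17610 / 70 = 251.5714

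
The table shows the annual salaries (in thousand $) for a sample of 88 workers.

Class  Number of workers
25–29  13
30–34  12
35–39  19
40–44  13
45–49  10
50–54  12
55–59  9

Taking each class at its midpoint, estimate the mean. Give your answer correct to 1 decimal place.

Midpoints: 27, 32, 37, 42, 47, 52, 57
Σfm = 13×27 + 12×32 + 19×37 + 13×42 + 10×47 + 12×52 + 9×57 = 3591
n = Σf = 88
Mean = 3591 / 88 = 40.8068

40.8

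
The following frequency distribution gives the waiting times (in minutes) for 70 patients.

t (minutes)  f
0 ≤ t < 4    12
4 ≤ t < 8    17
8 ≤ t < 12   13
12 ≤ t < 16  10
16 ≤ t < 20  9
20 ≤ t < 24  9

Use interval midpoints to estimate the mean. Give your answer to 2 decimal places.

Midpoints: 2, 6, 10, 14, 18, 22
Σfm = 12×2 + 17×6 + 13×10 + 10×14 + 9×18 + 9×22 = 756
n = Σf = 70
Mean = 756 / 70 = 10.8000

10.80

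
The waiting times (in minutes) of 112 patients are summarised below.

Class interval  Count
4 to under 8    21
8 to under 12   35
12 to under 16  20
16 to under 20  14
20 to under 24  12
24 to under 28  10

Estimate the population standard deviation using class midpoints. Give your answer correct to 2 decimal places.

Midpoints: 6, 10, 14, 18, 22, 26
n = 112, Σfm = 1532, mean = 13.6786
Σfm² = 25280
Σf(m − x̄)² = Σfm² − (Σfm)²/n = 25280 − 1532²/112 = 4324.4286
Population variance = 4324.4286 / 112 = 38.6110
Standard deviation = √38.6110 = 6.2138

6.21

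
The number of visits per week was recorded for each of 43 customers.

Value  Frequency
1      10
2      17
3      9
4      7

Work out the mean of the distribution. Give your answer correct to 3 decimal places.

2.302

Values: 1, 2, 3, 4
Σfx = 10×1 + 17×2 + 9×3 + 7×4 = 99
n = Σf = 43
Mean = 99 / 43 = 2.3023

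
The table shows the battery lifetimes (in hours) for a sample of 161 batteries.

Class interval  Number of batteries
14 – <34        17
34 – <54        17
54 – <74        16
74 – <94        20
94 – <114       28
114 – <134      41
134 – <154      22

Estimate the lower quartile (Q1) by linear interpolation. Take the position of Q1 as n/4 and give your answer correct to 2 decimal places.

61.81

Cumulative frequencies: 17, 34, 50, 70, 98, 139, 161
n = 161; position = n/4 = 40.25.
This falls in the class 54 – <74: L = 54, F = 34, f = 16, h = 20.
Lower quartile ≈ 54 + ((40.25 − 34) / 16) × 20 = 61.8125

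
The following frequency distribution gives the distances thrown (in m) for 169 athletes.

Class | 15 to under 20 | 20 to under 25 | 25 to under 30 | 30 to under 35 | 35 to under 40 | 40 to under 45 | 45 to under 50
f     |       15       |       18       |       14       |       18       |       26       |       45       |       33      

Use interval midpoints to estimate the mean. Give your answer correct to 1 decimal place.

Midpoints: 17.5, 22.5, 27.5, 32.5, 37.5, 42.5, 47.5
Σfm = 15×17.5 + 18×22.5 + 14×27.5 + 18×32.5 + 26×37.5 + 45×42.5 + 33×47.5 = 6092.5
n = Σf = 169
Mean = 6092.5 / 169 = 36.0503

36.1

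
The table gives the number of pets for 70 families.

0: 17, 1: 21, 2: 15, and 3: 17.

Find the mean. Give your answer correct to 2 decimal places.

1.46

Values: 0, 1, 2, 3
Σfx = 17×0 + 21×1 + 15×2 + 17×3 = 102
n = Σf = 70
Mean = 102 / 70 = 1.4571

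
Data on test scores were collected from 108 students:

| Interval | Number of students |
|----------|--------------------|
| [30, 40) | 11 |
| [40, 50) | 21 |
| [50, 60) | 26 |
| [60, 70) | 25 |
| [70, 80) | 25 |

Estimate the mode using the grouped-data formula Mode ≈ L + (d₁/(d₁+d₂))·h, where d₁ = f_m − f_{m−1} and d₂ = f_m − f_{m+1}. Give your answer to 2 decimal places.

Modal class: [50, 60) (highest frequency 26).
d₁ = 26 − 21 = 5, d₂ = 26 − 25 = 1
Mode ≈ 50 + (5/(5+1)) × 10 = 50 + 8.3333 = 58.3333

58.33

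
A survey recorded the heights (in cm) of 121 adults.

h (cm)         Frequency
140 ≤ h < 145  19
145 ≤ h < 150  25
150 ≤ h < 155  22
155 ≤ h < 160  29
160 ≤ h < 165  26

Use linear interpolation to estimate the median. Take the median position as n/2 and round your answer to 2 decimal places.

Cumulative frequencies: 19, 44, 66, 95, 121
n = 121; position = n/2 = 60.5.
This falls in the class 150 ≤ h < 155: L = 150, F = 44, f = 22, h = 5.
Median ≈ 150 + ((60.5 − 44) / 22) × 5 = 153.7500

153.75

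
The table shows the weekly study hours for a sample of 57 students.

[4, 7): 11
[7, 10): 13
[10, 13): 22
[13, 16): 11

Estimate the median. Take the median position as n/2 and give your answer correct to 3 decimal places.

Cumulative frequencies: 11, 24, 46, 57
n = 57; position = n/2 = 28.5.
This falls in the class [10, 13): L = 10, F = 24, f = 22, h = 3.
Median ≈ 10 + ((28.5 − 24) / 22) × 3 = 10.6136

10.614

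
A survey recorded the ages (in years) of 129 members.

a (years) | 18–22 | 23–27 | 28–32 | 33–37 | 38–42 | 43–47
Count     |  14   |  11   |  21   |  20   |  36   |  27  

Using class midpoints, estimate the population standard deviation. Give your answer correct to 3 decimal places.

Midpoints: 20, 25, 30, 35, 40, 45
n = 129, Σfm = 4540, mean = 35.1938
Σfm² = 168150
Σf(m − x̄)² = Σfm² − (Σfm)²/n = 168150 − 4540²/129 = 8370.1550
Population variance = 8370.1550 / 129 = 64.8849
Standard deviation = √64.8849 = 8.0551

8.055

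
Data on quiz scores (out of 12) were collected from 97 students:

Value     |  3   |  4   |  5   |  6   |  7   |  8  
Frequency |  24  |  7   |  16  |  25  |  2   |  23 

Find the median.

Cumulative frequencies: 24, 31, 47, 72, 74, 97
n = 97, so the median is the value in position (n+1)/2 = 49.
Position 49 falls at value 6.

6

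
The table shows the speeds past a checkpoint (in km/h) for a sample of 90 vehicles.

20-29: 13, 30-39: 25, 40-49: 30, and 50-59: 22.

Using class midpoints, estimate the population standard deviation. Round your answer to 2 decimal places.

9.98

Midpoints: 24.5, 34.5, 44.5, 54.5
n = 90, Σfm = 3715, mean = 41.2778
Σfm² = 162312.5
Σf(m − x̄)² = Σfm² − (Σfm)²/n = 162312.5 − 3715²/90 = 8965.5556
Population variance = 8965.5556 / 90 = 99.6173
Standard deviation = √99.6173 = 9.9808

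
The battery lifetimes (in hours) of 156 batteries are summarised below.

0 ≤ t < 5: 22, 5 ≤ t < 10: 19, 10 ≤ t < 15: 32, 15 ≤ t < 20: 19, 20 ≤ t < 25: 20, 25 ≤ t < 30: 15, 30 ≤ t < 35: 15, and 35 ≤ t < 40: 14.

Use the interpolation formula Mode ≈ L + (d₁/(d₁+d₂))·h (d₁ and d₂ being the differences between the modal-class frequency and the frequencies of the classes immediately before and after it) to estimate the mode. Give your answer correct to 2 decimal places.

12.50

Modal class: 10 ≤ t < 15 (highest frequency 32).
d₁ = 32 − 19 = 13, d₂ = 32 − 19 = 13
Mode ≈ 10 + (13/(13+13)) × 5 = 10 + 2.5000 = 12.5000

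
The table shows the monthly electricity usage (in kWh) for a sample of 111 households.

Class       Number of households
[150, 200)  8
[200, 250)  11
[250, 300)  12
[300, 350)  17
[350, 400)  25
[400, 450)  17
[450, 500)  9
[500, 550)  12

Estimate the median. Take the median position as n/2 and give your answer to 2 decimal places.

Cumulative frequencies: 8, 19, 31, 48, 73, 90, 99, 111
n = 111; position = n/2 = 55.5.
This falls in the class [350, 400): L = 350, F = 48, f = 25, h = 50.
Median ≈ 350 + ((55.5 − 48) / 25) × 50 = 365.0000

365.00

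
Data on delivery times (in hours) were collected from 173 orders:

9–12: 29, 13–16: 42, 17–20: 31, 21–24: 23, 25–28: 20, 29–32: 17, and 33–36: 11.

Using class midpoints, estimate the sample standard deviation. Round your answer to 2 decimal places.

Midpoints: 10.5, 14.5, 18.5, 22.5, 26.5, 30.5, 34.5
n = 173, Σfm = 3432.5, mean = 19.8410
Σfm² = 77233.25
Σf(m − x̄)² = Σfm² − (Σfm)²/n = 77233.25 − 3432.5²/173 = 9128.8786
Sample variance = 9128.8786 / 172 = 53.0749
Standard deviation = √53.0749 = 7.2853

7.29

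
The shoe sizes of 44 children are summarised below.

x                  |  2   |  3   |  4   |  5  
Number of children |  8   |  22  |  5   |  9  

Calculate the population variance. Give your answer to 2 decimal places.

Values: 2, 3, 4, 5
n = 44, Σfx = 147, mean = 3.3409
Σfx² = 535
Σf(x − x̄)² = Σfx² − (Σfx)²/n = 535 − 147²/44 = 43.8864
Population variance = 43.8864 / 44 = 0.9974

1.00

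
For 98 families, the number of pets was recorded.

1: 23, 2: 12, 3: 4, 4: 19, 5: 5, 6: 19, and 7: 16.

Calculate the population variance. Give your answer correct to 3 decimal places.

4.935

Values: 1, 2, 3, 4, 5, 6, 7
n = 98, Σfx = 386, mean = 3.9388
Σfx² = 2004
Σf(x − x̄)² = Σfx² − (Σfx)²/n = 2004 − 386²/98 = 483.6327
Population variance = 483.6327 / 98 = 4.9350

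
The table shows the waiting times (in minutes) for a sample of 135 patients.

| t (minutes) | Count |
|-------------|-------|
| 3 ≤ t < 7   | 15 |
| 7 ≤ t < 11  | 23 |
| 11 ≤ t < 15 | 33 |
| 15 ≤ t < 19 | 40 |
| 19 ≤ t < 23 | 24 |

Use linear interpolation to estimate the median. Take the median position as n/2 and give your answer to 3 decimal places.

14.576

Cumulative frequencies: 15, 38, 71, 111, 135
n = 135; position = n/2 = 67.5.
This falls in the class 11 ≤ t < 15: L = 11, F = 38, f = 33, h = 4.
Median ≈ 11 + ((67.5 − 38) / 33) × 4 = 14.5758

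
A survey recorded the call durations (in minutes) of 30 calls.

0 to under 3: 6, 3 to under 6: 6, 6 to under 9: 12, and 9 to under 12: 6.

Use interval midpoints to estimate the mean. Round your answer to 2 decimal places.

Midpoints: 1.5, 4.5, 7.5, 10.5
Σfm = 6×1.5 + 6×4.5 + 12×7.5 + 6×10.5 = 189
n = Σf = 30
Mean = 189 / 30 = 6.3000

6.30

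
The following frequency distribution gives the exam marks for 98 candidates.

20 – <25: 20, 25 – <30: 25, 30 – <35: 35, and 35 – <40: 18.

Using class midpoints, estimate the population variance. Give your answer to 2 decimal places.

25.63

Midpoints: 22.5, 27.5, 32.5, 37.5
n = 98, Σfm = 2950, mean = 30.1020
Σfm² = 91312.5
Σf(m − x̄)² = Σfm² − (Σfm)²/n = 91312.5 − 2950²/98 = 2511.4796
Population variance = 2511.4796 / 98 = 25.6273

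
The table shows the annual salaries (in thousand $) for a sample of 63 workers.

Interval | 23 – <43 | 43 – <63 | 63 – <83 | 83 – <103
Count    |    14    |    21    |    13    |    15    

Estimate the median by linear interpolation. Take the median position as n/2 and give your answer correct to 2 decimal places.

Cumulative frequencies: 14, 35, 48, 63
n = 63; position = n/2 = 31.5.
This falls in the class 43 – <63: L = 43, F = 14, f = 21, h = 20.
Median ≈ 43 + ((31.5 − 14) / 21) × 20 = 59.6667

59.67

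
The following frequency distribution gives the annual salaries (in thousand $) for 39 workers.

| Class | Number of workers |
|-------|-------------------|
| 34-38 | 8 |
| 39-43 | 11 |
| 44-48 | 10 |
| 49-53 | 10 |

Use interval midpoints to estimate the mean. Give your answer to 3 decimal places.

43.821

Midpoints: 36, 41, 46, 51
Σfm = 8×36 + 11×41 + 10×46 + 10×51 = 1709
n = Σf = 39
Mean = 1709 / 39 = 43.8205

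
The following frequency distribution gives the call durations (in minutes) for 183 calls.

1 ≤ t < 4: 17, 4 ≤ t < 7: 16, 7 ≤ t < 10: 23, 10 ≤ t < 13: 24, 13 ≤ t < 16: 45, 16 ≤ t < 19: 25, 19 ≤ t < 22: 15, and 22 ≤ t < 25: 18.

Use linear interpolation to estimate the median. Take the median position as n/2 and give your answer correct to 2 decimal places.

Cumulative frequencies: 17, 33, 56, 80, 125, 150, 165, 183
n = 183; position = n/2 = 91.5.
This falls in the class 13 ≤ t < 16: L = 13, F = 80, f = 45, h = 3.
Median ≈ 13 + ((91.5 − 80) / 45) × 3 = 13.7667

13.77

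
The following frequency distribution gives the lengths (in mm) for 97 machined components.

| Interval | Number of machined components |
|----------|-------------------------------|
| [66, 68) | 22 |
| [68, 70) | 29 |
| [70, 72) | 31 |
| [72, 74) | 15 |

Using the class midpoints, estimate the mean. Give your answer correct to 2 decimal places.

69.80

Midpoints: 67, 69, 71, 73
Σfm = 22×67 + 29×69 + 31×71 + 15×73 = 6771
n = Σf = 97
Mean = 6771 / 97 = 69.8041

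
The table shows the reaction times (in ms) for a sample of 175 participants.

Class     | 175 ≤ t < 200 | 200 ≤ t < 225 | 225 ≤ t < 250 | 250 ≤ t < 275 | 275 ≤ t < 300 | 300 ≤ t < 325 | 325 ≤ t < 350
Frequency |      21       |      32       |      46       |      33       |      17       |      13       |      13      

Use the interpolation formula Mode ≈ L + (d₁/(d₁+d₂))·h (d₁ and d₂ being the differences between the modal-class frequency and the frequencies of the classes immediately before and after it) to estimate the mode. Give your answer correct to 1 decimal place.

238.0

Modal class: 225 ≤ t < 250 (highest frequency 46).
d₁ = 46 − 32 = 14, d₂ = 46 − 33 = 13
Mode ≈ 225 + (14/(14+13)) × 25 = 225 + 12.9630 = 237.9630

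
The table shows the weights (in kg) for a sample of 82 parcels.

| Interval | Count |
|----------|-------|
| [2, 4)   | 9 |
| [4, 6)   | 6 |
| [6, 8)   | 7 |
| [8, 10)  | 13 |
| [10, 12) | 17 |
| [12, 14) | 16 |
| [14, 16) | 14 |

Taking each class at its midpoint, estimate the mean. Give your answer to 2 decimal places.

Midpoints: 3, 5, 7, 9, 11, 13, 15
Σfm = 9×3 + 6×5 + 7×7 + 13×9 + 17×11 + 16×13 + 14×15 = 828
n = Σf = 82
Mean = 828 / 82 = 10.0976

10.10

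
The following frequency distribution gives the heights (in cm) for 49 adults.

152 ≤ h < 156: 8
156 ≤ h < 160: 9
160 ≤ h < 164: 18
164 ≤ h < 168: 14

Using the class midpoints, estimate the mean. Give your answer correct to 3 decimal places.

Midpoints: 154, 158, 162, 166
Σfm = 8×154 + 9×158 + 18×162 + 14×166 = 7894
n = Σf = 49
Mean = 7894 / 49 = 161.1020

161.102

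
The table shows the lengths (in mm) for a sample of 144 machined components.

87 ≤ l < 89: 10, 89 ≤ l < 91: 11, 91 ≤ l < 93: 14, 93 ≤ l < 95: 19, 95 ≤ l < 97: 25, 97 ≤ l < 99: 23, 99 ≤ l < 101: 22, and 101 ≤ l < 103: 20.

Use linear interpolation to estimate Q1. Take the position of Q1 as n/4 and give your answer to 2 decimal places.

93.11

Cumulative frequencies: 10, 21, 35, 54, 79, 102, 124, 144
n = 144; position = n/4 = 36.
This falls in the class 93 ≤ l < 95: L = 93, F = 35, f = 19, h = 2.
Lower quartile ≈ 93 + ((36 − 35) / 19) × 2 = 93.1053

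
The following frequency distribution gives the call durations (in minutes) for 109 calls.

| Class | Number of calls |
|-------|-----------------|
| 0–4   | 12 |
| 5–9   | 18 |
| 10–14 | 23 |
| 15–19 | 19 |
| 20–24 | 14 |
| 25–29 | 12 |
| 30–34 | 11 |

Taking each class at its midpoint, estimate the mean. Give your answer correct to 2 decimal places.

Midpoints: 2, 7, 12, 17, 22, 27, 32
Σfm = 12×2 + 18×7 + 23×12 + 19×17 + 14×22 + 12×27 + 11×32 = 1733
n = Σf = 109
Mean = 1733 / 109 = 15.8991

15.90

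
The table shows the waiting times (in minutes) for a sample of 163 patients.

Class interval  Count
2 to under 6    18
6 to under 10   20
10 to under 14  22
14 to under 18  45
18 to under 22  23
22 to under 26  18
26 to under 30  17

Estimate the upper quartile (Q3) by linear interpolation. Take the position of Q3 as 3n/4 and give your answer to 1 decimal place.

21.0

Cumulative frequencies: 18, 38, 60, 105, 128, 146, 163
n = 163; position = 3n/4 = 122.25.
This falls in the class 18 to under 22: L = 18, F = 105, f = 23, h = 4.
Upper quartile ≈ 18 + ((122.25 − 105) / 23) × 4 = 21.0000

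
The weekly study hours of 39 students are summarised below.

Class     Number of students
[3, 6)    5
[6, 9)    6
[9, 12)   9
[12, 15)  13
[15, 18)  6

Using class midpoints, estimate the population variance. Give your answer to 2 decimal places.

Midpoints: 4.5, 7.5, 10.5, 13.5, 16.5
n = 39, Σfm = 436.5, mean = 11.1923
Σfm² = 5433.75
Σf(m − x̄)² = Σfm² − (Σfm)²/n = 5433.75 − 436.5²/39 = 548.3077
Population variance = 548.3077 / 39 = 14.0592

14.06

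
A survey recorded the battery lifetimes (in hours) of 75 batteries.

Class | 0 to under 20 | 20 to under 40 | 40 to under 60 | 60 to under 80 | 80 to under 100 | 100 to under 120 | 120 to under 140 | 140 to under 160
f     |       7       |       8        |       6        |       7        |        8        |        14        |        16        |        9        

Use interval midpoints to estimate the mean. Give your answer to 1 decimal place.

90.5

Midpoints: 10, 30, 50, 70, 90, 110, 130, 150
Σfm = 7×10 + 8×30 + 6×50 + 7×70 + 8×90 + 14×110 + 16×130 + 9×150 = 6790
n = Σf = 75
Mean = 6790 / 75 = 90.5333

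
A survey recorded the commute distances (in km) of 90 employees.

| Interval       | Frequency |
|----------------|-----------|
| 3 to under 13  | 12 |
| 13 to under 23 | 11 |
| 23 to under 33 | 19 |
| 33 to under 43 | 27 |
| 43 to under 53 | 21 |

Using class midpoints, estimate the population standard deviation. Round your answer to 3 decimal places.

13.214

Midpoints: 8, 18, 28, 38, 48
n = 90, Σfm = 2860, mean = 31.7778
Σfm² = 106600
Σf(m − x̄)² = Σfm² − (Σfm)²/n = 106600 − 2860²/90 = 15715.5556
Population variance = 15715.5556 / 90 = 174.6173
Standard deviation = √174.6173 = 13.2143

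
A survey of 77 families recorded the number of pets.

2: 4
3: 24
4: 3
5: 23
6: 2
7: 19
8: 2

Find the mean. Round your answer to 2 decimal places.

Values: 2, 3, 4, 5, 6, 7, 8
Σfx = 4×2 + 24×3 + 3×4 + 23×5 + 2×6 + 19×7 + 2×8 = 368
n = Σf = 77
Mean = 368 / 77 = 4.7792

4.78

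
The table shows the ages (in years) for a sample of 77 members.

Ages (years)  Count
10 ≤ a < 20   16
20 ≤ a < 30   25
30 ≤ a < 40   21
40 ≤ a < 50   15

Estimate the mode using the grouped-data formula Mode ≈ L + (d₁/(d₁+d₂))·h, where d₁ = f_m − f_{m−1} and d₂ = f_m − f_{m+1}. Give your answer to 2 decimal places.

Modal class: 20 ≤ a < 30 (highest frequency 25).
d₁ = 25 − 16 = 9, d₂ = 25 − 21 = 4
Mode ≈ 20 + (9/(9+4)) × 10 = 20 + 6.9231 = 26.9231

26.92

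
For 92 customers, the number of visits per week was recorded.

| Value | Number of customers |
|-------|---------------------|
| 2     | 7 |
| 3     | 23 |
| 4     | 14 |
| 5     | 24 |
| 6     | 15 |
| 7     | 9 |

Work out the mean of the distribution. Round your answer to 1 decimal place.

4.5

Values: 2, 3, 4, 5, 6, 7
Σfx = 7×2 + 23×3 + 14×4 + 24×5 + 15×6 + 9×7 = 412
n = Σf = 92
Mean = 412 / 92 = 4.4783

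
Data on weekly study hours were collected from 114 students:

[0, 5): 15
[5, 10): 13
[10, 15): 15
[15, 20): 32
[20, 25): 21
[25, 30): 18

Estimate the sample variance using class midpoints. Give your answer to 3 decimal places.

Midpoints: 2.5, 7.5, 12.5, 17.5, 22.5, 27.5
n = 114, Σfm = 1850, mean = 16.2281
Σfm² = 37212.5
Σf(m − x̄)² = Σfm² − (Σfm)²/n = 37212.5 − 1850²/114 = 7190.5702
Sample variance = 7190.5702 / 113 = 63.6334

63.633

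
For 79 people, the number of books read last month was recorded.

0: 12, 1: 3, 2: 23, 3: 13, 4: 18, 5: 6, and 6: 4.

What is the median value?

3

Cumulative frequencies: 12, 15, 38, 51, 69, 75, 79
n = 79, so the median is the value in position (n+1)/2 = 40.
Position 40 falls at value 3.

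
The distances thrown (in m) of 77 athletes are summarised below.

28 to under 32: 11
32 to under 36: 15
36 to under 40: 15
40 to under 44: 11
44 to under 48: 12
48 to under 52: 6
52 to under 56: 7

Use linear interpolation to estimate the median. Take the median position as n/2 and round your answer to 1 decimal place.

39.3

Cumulative frequencies: 11, 26, 41, 52, 64, 70, 77
n = 77; position = n/2 = 38.5.
This falls in the class 36 to under 40: L = 36, F = 26, f = 15, h = 4.
Median ≈ 36 + ((38.5 − 26) / 15) × 4 = 39.3333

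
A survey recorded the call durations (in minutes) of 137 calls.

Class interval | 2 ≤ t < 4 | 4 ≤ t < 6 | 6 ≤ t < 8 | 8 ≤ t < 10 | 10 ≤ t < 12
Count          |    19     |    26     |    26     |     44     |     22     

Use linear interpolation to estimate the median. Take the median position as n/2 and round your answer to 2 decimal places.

7.81

Cumulative frequencies: 19, 45, 71, 115, 137
n = 137; position = n/2 = 68.5.
This falls in the class 6 ≤ t < 8: L = 6, F = 45, f = 26, h = 2.
Median ≈ 6 + ((68.5 − 45) / 26) × 2 = 7.8077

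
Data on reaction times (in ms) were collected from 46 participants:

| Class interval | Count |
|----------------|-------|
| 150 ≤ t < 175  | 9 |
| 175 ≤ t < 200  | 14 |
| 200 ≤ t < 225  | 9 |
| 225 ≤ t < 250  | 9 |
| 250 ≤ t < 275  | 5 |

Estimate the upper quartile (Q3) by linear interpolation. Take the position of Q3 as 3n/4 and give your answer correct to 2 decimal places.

Cumulative frequencies: 9, 23, 32, 41, 46
n = 46; position = 3n/4 = 34.5.
This falls in the class 225 ≤ t < 250: L = 225, F = 32, f = 9, h = 25.
Upper quartile ≈ 225 + ((34.5 − 32) / 9) × 25 = 231.9444

231.94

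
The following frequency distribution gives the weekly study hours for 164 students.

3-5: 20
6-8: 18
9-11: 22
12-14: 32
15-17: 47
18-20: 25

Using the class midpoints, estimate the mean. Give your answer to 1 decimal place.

12.6

Midpoints: 4, 7, 10, 13, 16, 19
Σfm = 20×4 + 18×7 + 22×10 + 32×13 + 47×16 + 25×19 = 2069
n = Σf = 164
Mean = 2069 / 164 = 12.6159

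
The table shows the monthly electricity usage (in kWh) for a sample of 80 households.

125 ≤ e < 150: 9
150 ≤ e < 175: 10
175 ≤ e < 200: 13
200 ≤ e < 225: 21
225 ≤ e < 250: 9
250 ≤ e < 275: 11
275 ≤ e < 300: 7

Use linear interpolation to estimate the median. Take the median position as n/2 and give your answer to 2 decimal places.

Cumulative frequencies: 9, 19, 32, 53, 62, 73, 80
n = 80; position = n/2 = 40.
This falls in the class 200 ≤ e < 225: L = 200, F = 32, f = 21, h = 25.
Median ≈ 200 + ((40 − 32) / 21) × 25 = 209.5238

209.52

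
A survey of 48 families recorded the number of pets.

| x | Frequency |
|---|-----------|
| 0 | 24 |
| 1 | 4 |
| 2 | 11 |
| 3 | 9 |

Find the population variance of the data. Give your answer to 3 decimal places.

1.468

Values: 0, 1, 2, 3
n = 48, Σfx = 53, mean = 1.1042
Σfx² = 129
Σf(x − x̄)² = Σfx² − (Σfx)²/n = 129 − 53²/48 = 70.4792
Population variance = 70.4792 / 48 = 1.4683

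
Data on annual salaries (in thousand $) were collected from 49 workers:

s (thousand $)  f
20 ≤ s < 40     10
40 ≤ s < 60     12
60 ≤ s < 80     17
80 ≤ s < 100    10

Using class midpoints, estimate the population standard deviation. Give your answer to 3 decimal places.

20.627

Midpoints: 30, 50, 70, 90
n = 49, Σfm = 2990, mean = 61.0204
Σfm² = 203300
Σf(m − x̄)² = Σfm² − (Σfm)²/n = 203300 − 2990²/49 = 20848.9796
Population variance = 20848.9796 / 49 = 425.4894
Standard deviation = √425.4894 = 20.6274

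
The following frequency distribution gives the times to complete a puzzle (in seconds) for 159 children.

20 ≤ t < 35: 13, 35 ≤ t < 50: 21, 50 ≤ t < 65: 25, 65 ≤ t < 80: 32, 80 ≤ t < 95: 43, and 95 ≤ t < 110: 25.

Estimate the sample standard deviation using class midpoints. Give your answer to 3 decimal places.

Midpoints: 27.5, 42.5, 57.5, 72.5, 87.5, 102.5
n = 159, Σfm = 11332.5, mean = 71.2736
Σfm² = 890493.75
Σf(m − x̄)² = Σfm² − (Σfm)²/n = 890493.75 − 11332.5²/159 = 82785.8491
Sample variance = 82785.8491 / 158 = 523.9611
Standard deviation = √523.9611 = 22.8902

22.890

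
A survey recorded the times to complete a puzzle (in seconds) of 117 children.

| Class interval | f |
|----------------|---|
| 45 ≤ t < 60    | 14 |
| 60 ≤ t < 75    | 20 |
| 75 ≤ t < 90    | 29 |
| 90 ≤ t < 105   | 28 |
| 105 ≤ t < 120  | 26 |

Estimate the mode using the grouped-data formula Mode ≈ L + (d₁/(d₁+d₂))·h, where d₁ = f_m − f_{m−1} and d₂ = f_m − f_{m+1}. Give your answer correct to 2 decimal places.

88.50

Modal class: 75 ≤ t < 90 (highest frequency 29).
d₁ = 29 − 20 = 9, d₂ = 29 − 28 = 1
Mode ≈ 75 + (9/(9+1)) × 15 = 75 + 13.5000 = 88.5000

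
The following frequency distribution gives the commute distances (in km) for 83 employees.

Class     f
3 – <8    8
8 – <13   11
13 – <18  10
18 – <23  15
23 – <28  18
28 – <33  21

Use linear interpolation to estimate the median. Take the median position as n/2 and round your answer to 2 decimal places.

22.17

Cumulative frequencies: 8, 19, 29, 44, 62, 83
n = 83; position = n/2 = 41.5.
This falls in the class 18 – <23: L = 18, F = 29, f = 15, h = 5.
Median ≈ 18 + ((41.5 − 29) / 15) × 5 = 22.1667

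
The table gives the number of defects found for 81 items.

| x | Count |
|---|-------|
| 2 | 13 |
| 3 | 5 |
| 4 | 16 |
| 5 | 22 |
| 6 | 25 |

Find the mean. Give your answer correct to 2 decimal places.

4.51

Values: 2, 3, 4, 5, 6
Σfx = 13×2 + 5×3 + 16×4 + 22×5 + 25×6 = 365
n = Σf = 81
Mean = 365 / 81 = 4.5062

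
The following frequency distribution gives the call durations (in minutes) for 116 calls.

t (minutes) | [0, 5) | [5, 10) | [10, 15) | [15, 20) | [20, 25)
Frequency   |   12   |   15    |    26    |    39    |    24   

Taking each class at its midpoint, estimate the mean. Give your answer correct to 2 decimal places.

14.57

Midpoints: 2.5, 7.5, 12.5, 17.5, 22.5
Σfm = 12×2.5 + 15×7.5 + 26×12.5 + 39×17.5 + 24×22.5 = 1690
n = Σf = 116
Mean = 1690 / 116 = 14.5690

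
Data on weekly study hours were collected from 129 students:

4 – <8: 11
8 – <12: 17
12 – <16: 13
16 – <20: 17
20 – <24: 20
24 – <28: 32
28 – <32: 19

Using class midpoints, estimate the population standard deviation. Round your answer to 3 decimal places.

Midpoints: 6, 10, 14, 18, 22, 26, 30
n = 129, Σfm = 2566, mean = 19.8915
Σfm² = 58564
Σf(m − x̄)² = Σfm² − (Σfm)²/n = 58564 − 2566²/129 = 7522.4806
Population variance = 7522.4806 / 129 = 58.3138
Standard deviation = √58.3138 = 7.6363

7.636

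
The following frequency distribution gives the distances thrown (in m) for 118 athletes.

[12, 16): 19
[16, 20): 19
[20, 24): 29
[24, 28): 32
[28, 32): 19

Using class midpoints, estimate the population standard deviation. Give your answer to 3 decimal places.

5.228

Midpoints: 14, 18, 22, 26, 30
n = 118, Σfm = 2648, mean = 22.4407
Σfm² = 62648
Σf(m − x̄)² = Σfm² − (Σfm)²/n = 62648 − 2648²/118 = 3225.0847
Population variance = 3225.0847 / 118 = 27.3312
Standard deviation = √27.3312 = 5.2279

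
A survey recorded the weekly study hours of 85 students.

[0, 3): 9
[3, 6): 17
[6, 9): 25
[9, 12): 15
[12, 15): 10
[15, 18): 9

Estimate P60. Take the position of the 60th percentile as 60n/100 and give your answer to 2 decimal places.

9.00

Cumulative frequencies: 9, 26, 51, 66, 76, 85
n = 85; position = 60n/100 = 51.
This falls in the class [6, 9): L = 6, F = 26, f = 25, h = 3.
60th percentile ≈ 6 + ((51 − 26) / 25) × 3 = 9.0000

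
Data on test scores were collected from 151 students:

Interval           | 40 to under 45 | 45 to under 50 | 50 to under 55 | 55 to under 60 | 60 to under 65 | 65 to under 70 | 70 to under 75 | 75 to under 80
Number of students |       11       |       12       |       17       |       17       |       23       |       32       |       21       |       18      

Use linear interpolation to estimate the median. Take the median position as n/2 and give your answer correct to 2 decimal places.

64.02

Cumulative frequencies: 11, 23, 40, 57, 80, 112, 133, 151
n = 151; position = n/2 = 75.5.
This falls in the class 60 to under 65: L = 60, F = 57, f = 23, h = 5.
Median ≈ 60 + ((75.5 − 57) / 23) × 5 = 64.0217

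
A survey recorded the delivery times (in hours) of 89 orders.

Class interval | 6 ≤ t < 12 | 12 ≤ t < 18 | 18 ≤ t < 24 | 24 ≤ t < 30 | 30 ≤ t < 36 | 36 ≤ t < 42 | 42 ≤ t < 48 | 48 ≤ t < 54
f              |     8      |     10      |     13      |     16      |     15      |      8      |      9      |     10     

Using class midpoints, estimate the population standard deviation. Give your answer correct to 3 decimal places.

Midpoints: 9, 15, 21, 27, 33, 39, 45, 51
n = 89, Σfm = 2649, mean = 29.7640
Σfm² = 93033
Σf(m − x̄)² = Σfm² − (Σfm)²/n = 93033 − 2649²/89 = 14188.0449
Population variance = 14188.0449 / 89 = 159.4162
Standard deviation = √159.4162 = 12.6260

12.626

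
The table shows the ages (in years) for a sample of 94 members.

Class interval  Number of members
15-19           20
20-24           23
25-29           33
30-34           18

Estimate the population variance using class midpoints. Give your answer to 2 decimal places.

26.45

Midpoints: 17, 22, 27, 32
n = 94, Σfm = 2313, mean = 24.6064
Σfm² = 59401
Σf(m − x̄)² = Σfm² − (Σfm)²/n = 59401 − 2313²/94 = 2486.4362
Population variance = 2486.4362 / 94 = 26.4514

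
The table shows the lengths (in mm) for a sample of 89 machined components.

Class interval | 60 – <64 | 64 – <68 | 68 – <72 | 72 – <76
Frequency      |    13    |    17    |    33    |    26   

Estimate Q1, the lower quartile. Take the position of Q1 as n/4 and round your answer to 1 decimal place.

Cumulative frequencies: 13, 30, 63, 89
n = 89; position = n/4 = 22.25.
This falls in the class 64 – <68: L = 64, F = 13, f = 17, h = 4.
Lower quartile ≈ 64 + ((22.25 − 13) / 17) × 4 = 66.1765

66.2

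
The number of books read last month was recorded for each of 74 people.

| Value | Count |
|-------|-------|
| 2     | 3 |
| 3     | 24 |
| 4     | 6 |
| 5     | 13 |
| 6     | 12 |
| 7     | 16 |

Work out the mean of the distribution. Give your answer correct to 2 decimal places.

Values: 2, 3, 4, 5, 6, 7
Σfx = 3×2 + 24×3 + 6×4 + 13×5 + 12×6 + 16×7 = 351
n = Σf = 74
Mean = 351 / 74 = 4.7432

4.74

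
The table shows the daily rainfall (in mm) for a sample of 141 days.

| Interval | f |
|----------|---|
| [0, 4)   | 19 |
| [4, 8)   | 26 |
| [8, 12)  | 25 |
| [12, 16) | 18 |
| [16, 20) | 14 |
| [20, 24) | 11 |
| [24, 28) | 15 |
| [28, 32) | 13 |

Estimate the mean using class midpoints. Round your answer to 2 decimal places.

Midpoints: 2, 6, 10, 14, 18, 22, 26, 30
Σfm = 19×2 + 26×6 + 25×10 + 18×14 + 14×18 + 11×22 + 15×26 + 13×30 = 1970
n = Σf = 141
Mean = 1970 / 141 = 13.9716

13.97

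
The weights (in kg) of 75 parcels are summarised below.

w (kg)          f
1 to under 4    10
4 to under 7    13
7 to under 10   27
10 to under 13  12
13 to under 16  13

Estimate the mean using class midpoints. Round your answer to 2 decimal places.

8.70

Midpoints: 2.5, 5.5, 8.5, 11.5, 14.5
Σfm = 10×2.5 + 13×5.5 + 27×8.5 + 12×11.5 + 13×14.5 = 652.5
n = Σf = 75
Mean = 652.5 / 75 = 8.7000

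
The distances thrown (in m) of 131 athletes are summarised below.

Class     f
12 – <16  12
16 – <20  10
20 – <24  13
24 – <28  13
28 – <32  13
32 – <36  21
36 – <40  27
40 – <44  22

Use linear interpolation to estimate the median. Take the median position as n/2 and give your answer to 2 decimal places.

Cumulative frequencies: 12, 22, 35, 48, 61, 82, 109, 131
n = 131; position = n/2 = 65.5.
This falls in the class 32 – <36: L = 32, F = 61, f = 21, h = 4.
Median ≈ 32 + ((65.5 − 61) / 21) × 4 = 32.8571

32.86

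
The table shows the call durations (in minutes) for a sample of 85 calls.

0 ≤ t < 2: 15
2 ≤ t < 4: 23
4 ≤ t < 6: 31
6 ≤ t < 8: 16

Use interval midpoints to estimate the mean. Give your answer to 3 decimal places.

4.129

Midpoints: 1, 3, 5, 7
Σfm = 15×1 + 23×3 + 31×5 + 16×7 = 351
n = Σf = 85
Mean = 351 / 85 = 4.1294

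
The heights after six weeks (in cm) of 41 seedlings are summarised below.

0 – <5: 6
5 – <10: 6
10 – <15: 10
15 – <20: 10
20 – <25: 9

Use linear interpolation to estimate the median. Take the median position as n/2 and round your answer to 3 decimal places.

Cumulative frequencies: 6, 12, 22, 32, 41
n = 41; position = n/2 = 20.5.
This falls in the class 10 – <15: L = 10, F = 12, f = 10, h = 5.
Median ≈ 10 + ((20.5 − 12) / 10) × 5 = 14.2500

14.250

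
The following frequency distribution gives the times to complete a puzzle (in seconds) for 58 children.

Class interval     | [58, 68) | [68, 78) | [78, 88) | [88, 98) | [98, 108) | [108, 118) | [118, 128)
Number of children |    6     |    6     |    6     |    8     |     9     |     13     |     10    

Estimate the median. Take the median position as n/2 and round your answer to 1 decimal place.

101.3

Cumulative frequencies: 6, 12, 18, 26, 35, 48, 58
n = 58; position = n/2 = 29.
This falls in the class [98, 108): L = 98, F = 26, f = 9, h = 10.
Median ≈ 98 + ((29 − 26) / 9) × 10 = 101.3333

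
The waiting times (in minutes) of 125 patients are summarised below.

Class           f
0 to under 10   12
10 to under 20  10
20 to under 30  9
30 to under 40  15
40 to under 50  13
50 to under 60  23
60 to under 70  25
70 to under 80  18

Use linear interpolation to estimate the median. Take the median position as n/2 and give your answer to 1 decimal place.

Cumulative frequencies: 12, 22, 31, 46, 59, 82, 107, 125
n = 125; position = n/2 = 62.5.
This falls in the class 50 to under 60: L = 50, F = 59, f = 23, h = 10.
Median ≈ 50 + ((62.5 − 59) / 23) × 10 = 51.5217

51.5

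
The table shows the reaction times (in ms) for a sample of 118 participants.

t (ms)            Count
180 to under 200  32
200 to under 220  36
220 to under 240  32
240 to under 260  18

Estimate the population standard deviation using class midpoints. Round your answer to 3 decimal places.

Midpoints: 190, 210, 230, 250
n = 118, Σfm = 25500, mean = 216.1017
Σfm² = 5560600
Σf(m − x̄)² = Σfm² − (Σfm)²/n = 5560600 − 25500²/118 = 50006.7797
Population variance = 50006.7797 / 118 = 423.7863
Standard deviation = √423.7863 = 20.5861

20.586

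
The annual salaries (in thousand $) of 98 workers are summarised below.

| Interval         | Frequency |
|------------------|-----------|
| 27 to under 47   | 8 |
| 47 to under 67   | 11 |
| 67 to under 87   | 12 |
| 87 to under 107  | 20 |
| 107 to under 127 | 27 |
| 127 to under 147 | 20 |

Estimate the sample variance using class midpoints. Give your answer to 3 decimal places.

965.664

Midpoints: 37, 57, 77, 97, 117, 137
n = 98, Σfm = 9686, mean = 98.8367
Σfm² = 1051002
Σf(m − x̄)² = Σfm² − (Σfm)²/n = 1051002 − 9686²/98 = 93669.3878
Sample variance = 93669.3878 / 97 = 965.6638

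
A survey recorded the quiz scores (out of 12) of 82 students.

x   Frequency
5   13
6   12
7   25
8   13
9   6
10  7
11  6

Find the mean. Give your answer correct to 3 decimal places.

Values: 5, 6, 7, 8, 9, 10, 11
Σfx = 13×5 + 12×6 + 25×7 + 13×8 + 6×9 + 7×10 + 6×11 = 606
n = Σf = 82
Mean = 606 / 82 = 7.3902

7.390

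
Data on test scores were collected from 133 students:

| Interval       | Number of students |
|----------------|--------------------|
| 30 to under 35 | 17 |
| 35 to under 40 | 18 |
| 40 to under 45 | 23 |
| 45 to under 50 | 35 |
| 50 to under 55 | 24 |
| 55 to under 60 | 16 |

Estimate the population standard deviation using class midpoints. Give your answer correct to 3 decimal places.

7.684

Midpoints: 32.5, 37.5, 42.5, 47.5, 52.5, 57.5
n = 133, Σfm = 6047.5, mean = 45.4699
Σfm² = 282831.25
Σf(m − x̄)² = Σfm² − (Σfm)²/n = 282831.25 − 6047.5²/133 = 7851.8797
Population variance = 7851.8797 / 133 = 59.0367
Standard deviation = √59.0367 = 7.6835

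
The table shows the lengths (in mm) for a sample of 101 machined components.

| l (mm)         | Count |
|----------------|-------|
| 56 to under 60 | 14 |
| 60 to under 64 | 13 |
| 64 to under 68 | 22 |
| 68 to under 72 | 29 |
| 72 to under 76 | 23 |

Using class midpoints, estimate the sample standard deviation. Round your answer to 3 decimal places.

Midpoints: 58, 62, 66, 70, 74
n = 101, Σfm = 6802, mean = 67.3465
Σfm² = 460948
Σf(m − x̄)² = Σfm² − (Σfm)²/n = 460948 − 6802²/101 = 2856.8713
Sample variance = 2856.8713 / 100 = 28.5687
Standard deviation = √28.5687 = 5.3450

5.345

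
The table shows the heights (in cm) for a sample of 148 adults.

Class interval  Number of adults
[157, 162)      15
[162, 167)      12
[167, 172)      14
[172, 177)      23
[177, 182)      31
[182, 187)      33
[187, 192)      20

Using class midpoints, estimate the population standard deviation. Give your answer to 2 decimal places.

9.22

Midpoints: 159.5, 164.5, 169.5, 174.5, 179.5, 184.5, 189.5
n = 148, Σfm = 26196, mean = 177.0000
Σfm² = 4649267
Σf(m − x̄)² = Σfm² − (Σfm)²/n = 4649267 − 26196²/148 = 12575.0000
Population variance = 12575.0000 / 148 = 84.9662
Standard deviation = √84.9662 = 9.2177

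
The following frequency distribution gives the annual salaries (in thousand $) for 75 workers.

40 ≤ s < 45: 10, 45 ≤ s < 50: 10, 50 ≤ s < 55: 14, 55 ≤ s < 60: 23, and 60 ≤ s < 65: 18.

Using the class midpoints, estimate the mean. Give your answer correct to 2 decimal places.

54.43

Midpoints: 42.5, 47.5, 52.5, 57.5, 62.5
Σfm = 10×42.5 + 10×47.5 + 14×52.5 + 23×57.5 + 18×62.5 = 4082.5
n = Σf = 75
Mean = 4082.5 / 75 = 54.4333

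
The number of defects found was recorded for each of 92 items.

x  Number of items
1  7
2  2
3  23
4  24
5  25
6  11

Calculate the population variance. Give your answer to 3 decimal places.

Values: 1, 2, 3, 4, 5, 6
n = 92, Σfx = 367, mean = 3.9891
Σfx² = 1627
Σf(x − x̄)² = Σfx² − (Σfx)²/n = 1627 − 367²/92 = 162.9891
Population variance = 162.9891 / 92 = 1.7716

1.772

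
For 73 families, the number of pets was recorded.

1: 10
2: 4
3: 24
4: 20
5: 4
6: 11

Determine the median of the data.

Cumulative frequencies: 10, 14, 38, 58, 62, 73
n = 73, so the median is the value in position (n+1)/2 = 37.
Position 37 falls at value 3.

3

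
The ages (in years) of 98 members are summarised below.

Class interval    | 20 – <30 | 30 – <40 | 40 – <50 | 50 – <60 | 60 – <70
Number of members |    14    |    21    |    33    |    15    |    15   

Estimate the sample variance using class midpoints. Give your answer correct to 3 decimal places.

156.533

Midpoints: 25, 35, 45, 55, 65
n = 98, Σfm = 4370, mean = 44.5918
Σfm² = 210050
Σf(m − x̄)² = Σfm² − (Σfm)²/n = 210050 − 4370²/98 = 15183.6735
Sample variance = 15183.6735 / 97 = 156.5327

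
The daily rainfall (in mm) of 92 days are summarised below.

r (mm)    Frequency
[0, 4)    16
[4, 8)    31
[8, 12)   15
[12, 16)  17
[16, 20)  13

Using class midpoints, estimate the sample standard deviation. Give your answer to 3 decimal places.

Midpoints: 2, 6, 10, 14, 18
n = 92, Σfm = 840, mean = 9.1304
Σfm² = 10224
Σf(m − x̄)² = Σfm² − (Σfm)²/n = 10224 − 840²/92 = 2554.4348
Sample variance = 2554.4348 / 91 = 28.0707
Standard deviation = √28.0707 = 5.2982

5.298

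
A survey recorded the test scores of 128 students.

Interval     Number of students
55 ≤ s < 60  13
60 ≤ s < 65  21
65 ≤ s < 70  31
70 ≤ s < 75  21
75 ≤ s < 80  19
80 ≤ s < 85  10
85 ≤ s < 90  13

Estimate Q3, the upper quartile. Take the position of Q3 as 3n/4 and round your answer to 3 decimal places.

Cumulative frequencies: 13, 34, 65, 86, 105, 115, 128
n = 128; position = 3n/4 = 96.
This falls in the class 75 ≤ s < 80: L = 75, F = 86, f = 19, h = 5.
Upper quartile ≈ 75 + ((96 − 86) / 19) × 5 = 77.6316

77.632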